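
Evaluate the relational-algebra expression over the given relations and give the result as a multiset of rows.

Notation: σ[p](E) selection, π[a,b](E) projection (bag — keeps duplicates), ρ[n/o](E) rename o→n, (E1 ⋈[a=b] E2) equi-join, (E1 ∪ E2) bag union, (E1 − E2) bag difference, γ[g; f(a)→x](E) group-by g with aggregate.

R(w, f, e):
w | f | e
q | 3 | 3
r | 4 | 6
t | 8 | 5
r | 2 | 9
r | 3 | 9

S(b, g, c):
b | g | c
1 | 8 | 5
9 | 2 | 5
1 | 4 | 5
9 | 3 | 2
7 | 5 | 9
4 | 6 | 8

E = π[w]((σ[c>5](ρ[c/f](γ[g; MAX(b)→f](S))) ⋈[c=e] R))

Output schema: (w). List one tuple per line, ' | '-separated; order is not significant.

Row counts bottom-up:
  S → 6
  γ[g; MAX(b)→f](S) → 6
  ρ[c/f](γ[g; MAX(b)→f](S)) → 6
  σ[c>5](ρ[c/f](γ[g; MAX(b)→f](S))) → 3
  R → 5
  (σ[c>5](ρ[c/f](γ[g; MAX(b)→f](S))) ⋈[c=e] R) → 4
  π[w]((σ[c>5](ρ[c/f](γ[g; MAX(b)→f](S))) ⋈[c=e] R)) → 4

== RESULT ==
w
r
r
r
r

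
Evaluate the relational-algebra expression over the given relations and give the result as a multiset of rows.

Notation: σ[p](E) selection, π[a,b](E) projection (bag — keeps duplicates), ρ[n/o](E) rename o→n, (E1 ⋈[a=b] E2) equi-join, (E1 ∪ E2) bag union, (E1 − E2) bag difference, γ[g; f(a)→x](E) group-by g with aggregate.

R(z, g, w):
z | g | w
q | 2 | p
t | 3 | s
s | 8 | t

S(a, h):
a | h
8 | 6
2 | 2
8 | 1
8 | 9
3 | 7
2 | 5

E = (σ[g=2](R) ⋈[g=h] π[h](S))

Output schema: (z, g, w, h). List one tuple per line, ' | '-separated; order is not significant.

Row counts bottom-up:
  R → 3
  σ[g=2](R) → 1
  S → 6
  π[h](S) → 6
  (σ[g=2](R) ⋈[g=h] π[h](S)) → 1

== RESULT ==
z | g | w | h
q | 2 | p | 2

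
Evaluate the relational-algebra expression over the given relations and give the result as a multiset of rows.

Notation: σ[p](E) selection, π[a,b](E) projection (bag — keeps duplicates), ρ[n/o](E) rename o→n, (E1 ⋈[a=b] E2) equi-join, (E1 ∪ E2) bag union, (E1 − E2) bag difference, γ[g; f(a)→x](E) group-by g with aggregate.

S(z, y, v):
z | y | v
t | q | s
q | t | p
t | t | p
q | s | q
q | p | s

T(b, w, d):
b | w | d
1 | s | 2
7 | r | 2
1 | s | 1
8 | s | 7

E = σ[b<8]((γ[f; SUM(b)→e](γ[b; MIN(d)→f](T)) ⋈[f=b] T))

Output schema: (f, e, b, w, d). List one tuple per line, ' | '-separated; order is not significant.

Row counts bottom-up:
  T → 4
  γ[b; MIN(d)→f](T) → 3
  γ[f; SUM(b)→e](γ[b; MIN(d)→f](T)) → 3
  T → 4
  (γ[f; SUM(b)→e](γ[b; MIN(d)→f](T)) ⋈[f=b] T) → 3
  σ[b<8]((γ[f; SUM(b)→e](γ[b; MIN(d)→f](T)) ⋈[f=b] T)) → 3

== RESULT ==
f | e | b | w | d
1 | 1 | 1 | s | 1
1 | 1 | 1 | s | 2
7 | 8 | 7 | r | 2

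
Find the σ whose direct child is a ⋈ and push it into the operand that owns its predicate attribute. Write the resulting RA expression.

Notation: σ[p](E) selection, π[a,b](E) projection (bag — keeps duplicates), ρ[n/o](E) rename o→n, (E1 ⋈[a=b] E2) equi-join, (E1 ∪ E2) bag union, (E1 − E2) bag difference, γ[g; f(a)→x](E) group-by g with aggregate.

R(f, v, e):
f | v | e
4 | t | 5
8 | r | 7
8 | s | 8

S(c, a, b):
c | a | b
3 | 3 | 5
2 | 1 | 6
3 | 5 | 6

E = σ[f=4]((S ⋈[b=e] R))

σ filters on f, owned by the right side.
E' = (S ⋈[b=e] σ[f=4](R))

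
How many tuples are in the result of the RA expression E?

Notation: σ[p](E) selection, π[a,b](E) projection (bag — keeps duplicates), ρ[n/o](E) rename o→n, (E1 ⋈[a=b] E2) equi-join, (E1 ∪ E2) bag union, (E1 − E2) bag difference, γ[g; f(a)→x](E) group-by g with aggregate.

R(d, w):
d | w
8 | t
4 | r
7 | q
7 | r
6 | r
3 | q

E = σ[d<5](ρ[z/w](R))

Stepwise |·|:
  R → 6
  ρ[z/w](R) → 6
  σ[d<5](ρ[z/w](R)) → 2

|E| = 2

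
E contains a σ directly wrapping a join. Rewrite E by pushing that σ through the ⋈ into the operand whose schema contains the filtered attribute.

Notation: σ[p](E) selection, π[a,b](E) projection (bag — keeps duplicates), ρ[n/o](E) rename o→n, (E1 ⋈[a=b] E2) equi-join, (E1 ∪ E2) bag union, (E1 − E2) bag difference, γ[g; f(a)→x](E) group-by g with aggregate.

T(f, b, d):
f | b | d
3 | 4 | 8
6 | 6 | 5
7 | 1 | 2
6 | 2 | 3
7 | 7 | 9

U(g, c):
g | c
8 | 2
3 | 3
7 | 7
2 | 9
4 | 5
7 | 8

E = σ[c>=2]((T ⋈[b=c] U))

σ filters on c, owned by the right side.
E' = (T ⋈[b=c] σ[c>=2](U))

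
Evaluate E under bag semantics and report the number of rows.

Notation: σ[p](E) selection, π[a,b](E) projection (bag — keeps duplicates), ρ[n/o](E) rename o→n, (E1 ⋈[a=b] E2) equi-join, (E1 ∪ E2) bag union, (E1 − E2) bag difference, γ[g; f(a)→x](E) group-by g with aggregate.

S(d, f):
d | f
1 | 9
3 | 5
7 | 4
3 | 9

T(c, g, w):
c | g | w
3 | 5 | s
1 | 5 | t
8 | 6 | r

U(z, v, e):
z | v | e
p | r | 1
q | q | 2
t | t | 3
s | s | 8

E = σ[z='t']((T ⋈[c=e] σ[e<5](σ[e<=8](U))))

Stepwise |·|:
  T → 3
  U → 4
  σ[e<=8](U) → 4
  σ[e<5](σ[e<=8](U)) → 3
  (T ⋈[c=e] σ[e<5](σ[e<=8](U))) → 2
  σ[z='t']((T ⋈[c=e] σ[e<5](σ[e<=8](U)))) → 1

|E| = 1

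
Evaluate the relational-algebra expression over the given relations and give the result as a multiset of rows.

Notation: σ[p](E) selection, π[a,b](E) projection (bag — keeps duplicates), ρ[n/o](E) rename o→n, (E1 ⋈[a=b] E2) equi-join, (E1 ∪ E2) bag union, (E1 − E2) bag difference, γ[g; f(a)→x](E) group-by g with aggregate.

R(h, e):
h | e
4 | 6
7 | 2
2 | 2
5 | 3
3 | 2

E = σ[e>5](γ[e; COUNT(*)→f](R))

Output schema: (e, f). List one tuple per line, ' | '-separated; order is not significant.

Subexpression sizes:
  R → 5
  γ[e; COUNT(*)→f](R) → 3
  σ[e>5](γ[e; COUNT(*)→f](R)) → 1

== RESULT ==
e | f
6 | 1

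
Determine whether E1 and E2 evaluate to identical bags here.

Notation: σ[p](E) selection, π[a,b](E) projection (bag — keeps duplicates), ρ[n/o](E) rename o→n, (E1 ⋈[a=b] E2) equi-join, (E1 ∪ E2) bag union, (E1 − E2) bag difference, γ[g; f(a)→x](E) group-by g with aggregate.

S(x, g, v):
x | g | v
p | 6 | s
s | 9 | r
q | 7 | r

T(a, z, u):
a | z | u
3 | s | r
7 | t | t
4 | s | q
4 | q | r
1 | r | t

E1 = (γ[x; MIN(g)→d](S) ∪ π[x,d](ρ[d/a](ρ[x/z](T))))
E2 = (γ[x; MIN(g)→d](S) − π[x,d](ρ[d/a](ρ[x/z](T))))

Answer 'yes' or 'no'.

E1 row counts bottom-up:
  S → 3
  γ[x; MIN(g)→d](S) → 3
  T → 5
  ρ[x/z](T) → 5
  ρ[d/a](ρ[x/z](T)) → 5
  π[x,d](ρ[d/a](ρ[x/z](T))) → 5
  (γ[x; MIN(g)→d](S) ∪ π[x,d](ρ[d/a](ρ[x/z](T)))) → 8
E2 row counts bottom-up:
  S → 3
  γ[x; MIN(g)→d](S) → 3
  T → 5
  ρ[x/z](T) → 5
  ρ[d/a](ρ[x/z](T)) → 5
  π[x,d](ρ[d/a](ρ[x/z](T))) → 5
  (γ[x; MIN(g)→d](S) − π[x,d](ρ[d/a](ρ[x/z](T)))) → 3

E1 result:
x | d
p | 6
q | 4
q | 7
r | 1
s | 3
s | 4
s | 9
t | 7
E2 result:
x | d
p | 6
q | 7
s | 9
Witness: ('r', 1) appears 1× in E1 but 0× in E2.

no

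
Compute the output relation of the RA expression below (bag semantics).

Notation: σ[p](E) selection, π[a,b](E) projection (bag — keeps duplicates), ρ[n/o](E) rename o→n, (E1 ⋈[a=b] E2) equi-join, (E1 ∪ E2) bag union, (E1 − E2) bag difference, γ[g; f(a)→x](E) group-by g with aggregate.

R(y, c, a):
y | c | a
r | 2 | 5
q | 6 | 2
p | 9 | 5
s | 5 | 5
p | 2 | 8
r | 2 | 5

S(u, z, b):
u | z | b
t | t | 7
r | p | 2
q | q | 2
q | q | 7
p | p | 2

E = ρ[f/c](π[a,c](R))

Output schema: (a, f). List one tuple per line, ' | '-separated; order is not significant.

Subexpression sizes:
  R → 6
  π[a,c](R) → 6
  ρ[f/c](π[a,c](R)) → 6

== RESULT ==
a | f
2 | 6
5 | 2
5 | 2
5 | 5
5 | 9
8 | 2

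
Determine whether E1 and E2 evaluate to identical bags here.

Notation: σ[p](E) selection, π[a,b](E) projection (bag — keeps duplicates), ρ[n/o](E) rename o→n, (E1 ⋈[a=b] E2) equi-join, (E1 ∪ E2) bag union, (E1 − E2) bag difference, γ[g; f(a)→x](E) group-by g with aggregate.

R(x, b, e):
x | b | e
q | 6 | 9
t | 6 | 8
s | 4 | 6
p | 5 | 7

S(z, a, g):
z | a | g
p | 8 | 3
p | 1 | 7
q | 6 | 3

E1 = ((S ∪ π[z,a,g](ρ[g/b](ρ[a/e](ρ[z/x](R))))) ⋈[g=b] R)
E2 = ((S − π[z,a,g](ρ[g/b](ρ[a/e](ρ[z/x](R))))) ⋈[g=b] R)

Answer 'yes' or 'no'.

E1 row counts bottom-up:
  S → 3
  R → 4
  ρ[z/x](R) → 4
  ρ[a/e](ρ[z/x](R)) → 4
  ρ[g/b](ρ[a/e](ρ[z/x](R))) → 4
  π[z,a,g](ρ[g/b](ρ[a/e](ρ[z/x](R)))) → 4
  (S ∪ π[z,a,g](ρ[g/b](ρ[a/e](ρ[z/x](R))))) → 7
  R → 4
  ((S ∪ π[z,a,g](ρ[g/b](ρ[a/e](ρ[z/x](R))))) ⋈[g=b] R) → 6
E2 row counts bottom-up:
  S → 3
  R → 4
  ρ[z/x](R) → 4
  ρ[a/e](ρ[z/x](R)) → 4
  ρ[g/b](ρ[a/e](ρ[z/x](R))) → 4
  π[z,a,g](ρ[g/b](ρ[a/e](ρ[z/x](R)))) → 4
  (S − π[z,a,g](ρ[g/b](ρ[a/e](ρ[z/x](R))))) → 3
  R → 4
  ((S − π[z,a,g](ρ[g/b](ρ[a/e](ρ[z/x](R))))) ⋈[g=b] R) → 0

E1 result:
z | a | g | x | b | e
p | 7 | 5 | p | 5 | 7
q | 9 | 6 | q | 6 | 9
q | 9 | 6 | t | 6 | 8
s | 6 | 4 | s | 4 | 6
t | 8 | 6 | q | 6 | 9
t | 8 | 6 | t | 6 | 8
E2 result:
z | a | g | x | b | e
(0 rows)
Witness: ('s', 6, 4, 's', 4, 6) appears 1× in E1 but 0× in E2.

no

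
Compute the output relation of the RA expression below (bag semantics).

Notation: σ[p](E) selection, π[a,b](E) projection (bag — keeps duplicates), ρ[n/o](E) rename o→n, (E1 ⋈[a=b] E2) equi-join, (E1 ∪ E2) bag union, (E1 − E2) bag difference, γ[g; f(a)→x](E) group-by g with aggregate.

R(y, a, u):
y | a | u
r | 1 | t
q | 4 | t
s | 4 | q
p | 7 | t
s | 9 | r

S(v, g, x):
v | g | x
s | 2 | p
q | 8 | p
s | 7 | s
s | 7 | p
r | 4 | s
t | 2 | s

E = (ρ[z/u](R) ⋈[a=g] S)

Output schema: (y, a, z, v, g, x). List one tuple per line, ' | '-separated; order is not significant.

Subexpression sizes:
  R → 5
  ρ[z/u](R) → 5
  S → 6
  (ρ[z/u](R) ⋈[a=g] S) → 4

== RESULT ==
y | a | z | v | g | x
p | 7 | t | s | 7 | p
p | 7 | t | s | 7 | s
q | 4 | t | r | 4 | s
s | 4 | q | r | 4 | s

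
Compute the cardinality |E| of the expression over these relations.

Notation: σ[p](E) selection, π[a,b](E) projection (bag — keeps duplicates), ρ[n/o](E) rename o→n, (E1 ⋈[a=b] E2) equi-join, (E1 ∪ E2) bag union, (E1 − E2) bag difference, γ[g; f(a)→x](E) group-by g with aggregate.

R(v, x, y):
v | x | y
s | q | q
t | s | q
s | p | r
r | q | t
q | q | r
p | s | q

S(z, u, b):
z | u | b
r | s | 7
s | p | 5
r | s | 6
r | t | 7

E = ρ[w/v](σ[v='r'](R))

Row counts bottom-up:
  R → 6
  σ[v='r'](R) → 1
  ρ[w/v](σ[v='r'](R)) → 1

|E| = 1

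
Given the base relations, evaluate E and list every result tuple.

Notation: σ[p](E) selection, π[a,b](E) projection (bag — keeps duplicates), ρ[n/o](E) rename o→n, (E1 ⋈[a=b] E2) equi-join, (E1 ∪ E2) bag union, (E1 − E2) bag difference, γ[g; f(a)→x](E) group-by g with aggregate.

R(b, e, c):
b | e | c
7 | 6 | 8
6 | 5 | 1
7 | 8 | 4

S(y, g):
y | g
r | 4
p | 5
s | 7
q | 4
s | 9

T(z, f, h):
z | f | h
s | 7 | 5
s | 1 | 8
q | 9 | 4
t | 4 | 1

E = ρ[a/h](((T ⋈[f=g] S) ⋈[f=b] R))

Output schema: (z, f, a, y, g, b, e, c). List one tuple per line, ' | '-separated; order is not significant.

Stepwise |·|:
  T → 4
  S → 5
  (T ⋈[f=g] S) → 4
  R → 3
  ((T ⋈[f=g] S) ⋈[f=b] R) → 2
  ρ[a/h](((T ⋈[f=g] S) ⋈[f=b] R)) → 2

== RESULT ==
z | f | a | y | g | b | e | c
s | 7 | 5 | s | 7 | 7 | 6 | 8
s | 7 | 5 | s | 7 | 7 | 8 | 4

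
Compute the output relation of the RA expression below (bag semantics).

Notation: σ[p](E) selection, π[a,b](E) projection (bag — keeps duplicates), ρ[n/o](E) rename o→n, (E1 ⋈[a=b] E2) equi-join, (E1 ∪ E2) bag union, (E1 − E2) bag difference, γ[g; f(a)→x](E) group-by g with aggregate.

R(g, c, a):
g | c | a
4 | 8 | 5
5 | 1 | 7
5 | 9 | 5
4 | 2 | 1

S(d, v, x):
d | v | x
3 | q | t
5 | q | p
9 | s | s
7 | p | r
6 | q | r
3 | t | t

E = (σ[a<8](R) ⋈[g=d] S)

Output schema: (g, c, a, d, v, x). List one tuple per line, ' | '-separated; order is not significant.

Per-node cardinality:
  R → 4
  σ[a<8](R) → 4
  S → 6
  (σ[a<8](R) ⋈[g=d] S) → 2

== RESULT ==
g | c | a | d | v | x
5 | 1 | 7 | 5 | q | p
5 | 9 | 5 | 5 | q | p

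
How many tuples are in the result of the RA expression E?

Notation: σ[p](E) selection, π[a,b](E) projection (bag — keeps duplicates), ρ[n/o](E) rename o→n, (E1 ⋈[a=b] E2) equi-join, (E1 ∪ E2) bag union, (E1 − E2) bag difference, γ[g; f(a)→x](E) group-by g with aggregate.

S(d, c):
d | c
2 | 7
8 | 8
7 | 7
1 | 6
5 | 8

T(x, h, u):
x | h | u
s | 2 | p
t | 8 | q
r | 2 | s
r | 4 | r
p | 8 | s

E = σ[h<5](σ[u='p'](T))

Stepwise |·|:
  T → 5
  σ[u='p'](T) → 1
  σ[h<5](σ[u='p'](T)) → 1

|E| = 1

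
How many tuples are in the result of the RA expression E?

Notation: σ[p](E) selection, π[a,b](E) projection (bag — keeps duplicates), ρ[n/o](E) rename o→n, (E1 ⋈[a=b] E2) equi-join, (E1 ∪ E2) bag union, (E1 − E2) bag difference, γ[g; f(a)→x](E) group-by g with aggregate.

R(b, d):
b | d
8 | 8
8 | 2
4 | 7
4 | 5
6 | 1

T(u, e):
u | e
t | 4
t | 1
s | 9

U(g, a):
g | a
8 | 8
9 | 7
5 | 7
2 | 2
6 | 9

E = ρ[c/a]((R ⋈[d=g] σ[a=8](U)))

Row counts bottom-up:
  R → 5
  U → 5
  σ[a=8](U) → 1
  (R ⋈[d=g] σ[a=8](U)) → 1
  ρ[c/a]((R ⋈[d=g] σ[a=8](U))) → 1

|E| = 1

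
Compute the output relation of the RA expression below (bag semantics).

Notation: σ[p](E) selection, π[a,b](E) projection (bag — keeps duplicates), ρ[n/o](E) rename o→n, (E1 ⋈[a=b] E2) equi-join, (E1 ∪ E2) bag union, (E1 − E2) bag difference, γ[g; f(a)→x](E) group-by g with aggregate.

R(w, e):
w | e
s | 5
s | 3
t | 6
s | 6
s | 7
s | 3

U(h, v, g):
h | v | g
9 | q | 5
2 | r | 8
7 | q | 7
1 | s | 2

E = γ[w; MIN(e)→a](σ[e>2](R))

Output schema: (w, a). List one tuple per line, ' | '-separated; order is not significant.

Per-node cardinality:
  R → 6
  σ[e>2](R) → 6
  γ[w; MIN(e)→a](σ[e>2](R)) → 2

== RESULT ==
w | a
s | 3
t | 6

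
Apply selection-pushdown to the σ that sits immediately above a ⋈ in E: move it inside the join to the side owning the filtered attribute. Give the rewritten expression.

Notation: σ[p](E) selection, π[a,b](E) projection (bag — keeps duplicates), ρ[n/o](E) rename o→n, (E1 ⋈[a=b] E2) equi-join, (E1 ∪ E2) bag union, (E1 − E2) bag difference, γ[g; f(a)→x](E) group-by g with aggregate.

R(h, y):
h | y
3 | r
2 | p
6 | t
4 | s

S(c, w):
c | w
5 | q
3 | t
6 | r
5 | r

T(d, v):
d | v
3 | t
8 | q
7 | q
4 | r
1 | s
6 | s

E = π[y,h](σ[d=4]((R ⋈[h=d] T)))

σ filters on d, owned by the right side.
E' = π[y,h]((R ⋈[h=d] σ[d=4](T)))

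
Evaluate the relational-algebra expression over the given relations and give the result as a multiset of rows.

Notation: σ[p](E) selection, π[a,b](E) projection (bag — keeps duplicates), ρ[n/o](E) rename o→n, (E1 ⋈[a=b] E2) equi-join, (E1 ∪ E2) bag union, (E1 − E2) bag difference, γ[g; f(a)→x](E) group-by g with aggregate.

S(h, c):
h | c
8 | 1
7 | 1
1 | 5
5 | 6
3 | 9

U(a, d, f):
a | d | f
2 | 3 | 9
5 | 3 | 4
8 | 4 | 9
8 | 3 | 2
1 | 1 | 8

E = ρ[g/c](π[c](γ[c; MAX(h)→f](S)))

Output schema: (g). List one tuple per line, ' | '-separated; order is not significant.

Subexpression sizes:
  S → 5
  γ[c; MAX(h)→f](S) → 4
  π[c](γ[c; MAX(h)→f](S)) → 4
  ρ[g/c](π[c](γ[c; MAX(h)→f](S))) → 4

== RESULT ==
g
1
5
6
9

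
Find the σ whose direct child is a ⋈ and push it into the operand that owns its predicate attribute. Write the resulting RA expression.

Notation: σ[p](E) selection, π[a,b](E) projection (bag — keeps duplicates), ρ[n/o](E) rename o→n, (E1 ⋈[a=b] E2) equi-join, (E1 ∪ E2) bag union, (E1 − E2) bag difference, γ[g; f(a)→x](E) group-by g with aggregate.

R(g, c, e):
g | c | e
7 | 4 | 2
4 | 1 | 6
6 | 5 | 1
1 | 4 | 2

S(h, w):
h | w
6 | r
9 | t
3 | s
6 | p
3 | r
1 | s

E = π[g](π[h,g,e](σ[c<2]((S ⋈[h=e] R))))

σ filters on c, owned by the right side.
E' = π[g](π[h,g,e]((S ⋈[h=e] σ[c<2](R))))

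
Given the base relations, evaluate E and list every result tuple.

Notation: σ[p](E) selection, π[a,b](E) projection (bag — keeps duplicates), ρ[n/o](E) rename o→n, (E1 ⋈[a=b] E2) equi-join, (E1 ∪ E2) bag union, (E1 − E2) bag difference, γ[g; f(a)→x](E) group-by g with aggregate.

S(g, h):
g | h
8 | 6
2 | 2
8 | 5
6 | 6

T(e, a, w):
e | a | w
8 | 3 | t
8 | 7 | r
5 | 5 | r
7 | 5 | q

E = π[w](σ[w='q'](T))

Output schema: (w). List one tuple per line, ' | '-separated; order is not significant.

Stepwise |·|:
  T → 4
  σ[w='q'](T) → 1
  π[w](σ[w='q'](T)) → 1

== RESULT ==
w
q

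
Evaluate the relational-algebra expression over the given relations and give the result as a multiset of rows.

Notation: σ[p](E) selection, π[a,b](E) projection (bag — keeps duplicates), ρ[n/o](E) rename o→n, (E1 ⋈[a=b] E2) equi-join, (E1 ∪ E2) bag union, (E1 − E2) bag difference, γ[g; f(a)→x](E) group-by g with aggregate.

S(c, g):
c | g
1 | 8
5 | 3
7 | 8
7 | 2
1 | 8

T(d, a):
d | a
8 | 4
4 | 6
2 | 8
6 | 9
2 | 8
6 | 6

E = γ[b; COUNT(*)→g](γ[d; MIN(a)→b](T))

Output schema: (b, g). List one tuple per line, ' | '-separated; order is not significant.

Stepwise |·|:
  T → 6
  γ[d; MIN(a)→b](T) → 4
  γ[b; COUNT(*)→g](γ[d; MIN(a)→b](T)) → 3

== RESULT ==
b | g
4 | 1
6 | 2
8 | 1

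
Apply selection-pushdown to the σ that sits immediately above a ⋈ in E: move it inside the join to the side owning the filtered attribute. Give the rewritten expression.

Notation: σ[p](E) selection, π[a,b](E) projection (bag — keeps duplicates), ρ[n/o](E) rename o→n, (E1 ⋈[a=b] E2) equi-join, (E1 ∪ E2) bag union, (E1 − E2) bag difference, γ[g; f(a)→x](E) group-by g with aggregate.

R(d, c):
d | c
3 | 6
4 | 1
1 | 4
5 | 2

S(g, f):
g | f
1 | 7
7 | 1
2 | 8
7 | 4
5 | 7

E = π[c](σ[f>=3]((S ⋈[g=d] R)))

σ filters on f, owned by the left side.
E' = π[c]((σ[f>=3](S) ⋈[g=d] R))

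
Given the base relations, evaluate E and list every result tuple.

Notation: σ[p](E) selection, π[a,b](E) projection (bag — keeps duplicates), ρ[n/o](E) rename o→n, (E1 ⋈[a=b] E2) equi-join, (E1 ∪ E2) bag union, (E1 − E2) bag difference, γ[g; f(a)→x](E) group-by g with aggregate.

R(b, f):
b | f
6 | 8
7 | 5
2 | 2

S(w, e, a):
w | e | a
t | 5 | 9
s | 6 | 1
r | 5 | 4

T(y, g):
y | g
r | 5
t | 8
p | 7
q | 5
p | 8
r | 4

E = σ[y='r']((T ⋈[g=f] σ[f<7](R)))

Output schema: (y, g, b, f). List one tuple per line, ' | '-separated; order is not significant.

Stepwise |·|:
  T → 6
  R → 3
  σ[f<7](R) → 2
  (T ⋈[g=f] σ[f<7](R)) → 2
  σ[y='r']((T ⋈[g=f] σ[f<7](R))) → 1

== RESULT ==
y | g | b | f
r | 5 | 7 | 5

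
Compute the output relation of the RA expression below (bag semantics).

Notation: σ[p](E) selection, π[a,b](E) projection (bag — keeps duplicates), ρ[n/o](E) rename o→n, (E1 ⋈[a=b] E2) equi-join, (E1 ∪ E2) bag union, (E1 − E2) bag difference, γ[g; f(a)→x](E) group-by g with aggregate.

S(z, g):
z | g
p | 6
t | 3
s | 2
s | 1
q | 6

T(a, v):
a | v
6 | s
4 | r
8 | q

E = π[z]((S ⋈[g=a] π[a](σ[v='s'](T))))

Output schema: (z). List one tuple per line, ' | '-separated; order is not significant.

Row counts bottom-up:
  S → 5
  T → 3
  σ[v='s'](T) → 1
  π[a](σ[v='s'](T)) → 1
  (S ⋈[g=a] π[a](σ[v='s'](T))) → 2
  π[z]((S ⋈[g=a] π[a](σ[v='s'](T)))) → 2

== RESULT ==
z
p
q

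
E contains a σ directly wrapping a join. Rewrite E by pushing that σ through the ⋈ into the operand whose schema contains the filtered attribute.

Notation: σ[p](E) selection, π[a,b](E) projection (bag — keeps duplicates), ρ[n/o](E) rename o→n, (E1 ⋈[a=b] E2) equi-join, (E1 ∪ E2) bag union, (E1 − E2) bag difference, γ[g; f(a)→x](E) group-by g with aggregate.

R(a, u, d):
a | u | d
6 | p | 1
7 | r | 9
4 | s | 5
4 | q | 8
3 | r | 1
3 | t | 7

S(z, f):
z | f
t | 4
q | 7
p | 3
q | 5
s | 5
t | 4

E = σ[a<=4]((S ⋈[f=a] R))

σ filters on a, owned by the right side.
E' = (S ⋈[f=a] σ[a<=4](R))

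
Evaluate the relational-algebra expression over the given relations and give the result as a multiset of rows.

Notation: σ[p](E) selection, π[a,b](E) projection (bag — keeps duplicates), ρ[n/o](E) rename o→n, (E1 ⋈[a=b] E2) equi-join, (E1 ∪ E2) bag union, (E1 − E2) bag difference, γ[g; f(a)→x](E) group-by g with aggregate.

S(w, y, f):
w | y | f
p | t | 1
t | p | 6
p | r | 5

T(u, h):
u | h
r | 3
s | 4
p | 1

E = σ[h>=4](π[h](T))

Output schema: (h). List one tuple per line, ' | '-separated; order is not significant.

Row counts bottom-up:
  T → 3
  π[h](T) → 3
  σ[h>=4](π[h](T)) → 1

== RESULT ==
h
4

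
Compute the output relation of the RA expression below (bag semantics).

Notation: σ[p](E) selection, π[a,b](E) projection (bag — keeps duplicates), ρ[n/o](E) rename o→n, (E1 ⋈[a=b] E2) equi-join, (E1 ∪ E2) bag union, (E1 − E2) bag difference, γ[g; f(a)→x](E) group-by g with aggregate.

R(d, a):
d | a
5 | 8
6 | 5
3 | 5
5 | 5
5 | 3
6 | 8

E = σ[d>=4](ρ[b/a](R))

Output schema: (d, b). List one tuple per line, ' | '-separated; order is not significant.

Per-node cardinality:
  R → 6
  ρ[b/a](R) → 6
  σ[d>=4](ρ[b/a](R)) → 5

== RESULT ==
d | b
5 | 3
5 | 5
5 | 8
6 | 5
6 | 8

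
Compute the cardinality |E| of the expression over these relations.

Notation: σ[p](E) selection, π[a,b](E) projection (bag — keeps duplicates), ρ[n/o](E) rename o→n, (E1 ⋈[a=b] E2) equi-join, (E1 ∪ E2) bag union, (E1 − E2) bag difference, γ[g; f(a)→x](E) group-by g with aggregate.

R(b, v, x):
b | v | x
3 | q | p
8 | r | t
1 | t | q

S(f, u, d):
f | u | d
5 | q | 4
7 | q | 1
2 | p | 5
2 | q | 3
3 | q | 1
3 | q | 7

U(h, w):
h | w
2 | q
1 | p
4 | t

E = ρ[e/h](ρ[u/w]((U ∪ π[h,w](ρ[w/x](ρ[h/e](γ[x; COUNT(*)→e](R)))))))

Subexpression sizes:
  U → 3
  R → 3
  γ[x; COUNT(*)→e](R) → 3
  ρ[h/e](γ[x; COUNT(*)→e](R)) → 3
  ρ[w/x](ρ[h/e](γ[x; COUNT(*)→e](R))) → 3
  π[h,w](ρ[w/x](ρ[h/e](γ[x; COUNT(*)→e](R)))) → 3
  (U ∪ π[h,w](ρ[w/x](ρ[h/e](γ[x; COUNT(*)→e](R))))) → 6
  ρ[u/w]((U ∪ π[h,w](ρ[w/x](ρ[h/e](γ[x; COUNT(*)→e](R)))))) → 6
  ρ[e/h](ρ[u/w]((U ∪ π[h,w](ρ[w/x](ρ[h/e](γ[x; COUNT(*)→e](R))))))) → 6

|E| = 6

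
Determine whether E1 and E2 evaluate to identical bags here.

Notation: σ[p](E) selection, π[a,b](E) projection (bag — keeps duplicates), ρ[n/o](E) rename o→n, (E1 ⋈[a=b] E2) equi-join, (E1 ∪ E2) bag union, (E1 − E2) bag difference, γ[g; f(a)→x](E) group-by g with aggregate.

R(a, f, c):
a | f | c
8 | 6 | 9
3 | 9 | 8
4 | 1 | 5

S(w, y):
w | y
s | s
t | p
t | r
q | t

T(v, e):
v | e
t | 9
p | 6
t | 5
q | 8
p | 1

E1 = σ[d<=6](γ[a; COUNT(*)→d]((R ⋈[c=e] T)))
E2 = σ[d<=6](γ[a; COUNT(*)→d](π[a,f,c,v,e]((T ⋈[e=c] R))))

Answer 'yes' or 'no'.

E1 per-node cardinality:
  R → 3
  T → 5
  (R ⋈[c=e] T) → 3
  γ[a; COUNT(*)→d]((R ⋈[c=e] T)) → 3
  σ[d<=6](γ[a; COUNT(*)→d]((R ⋈[c=e] T))) → 3
E2 per-node cardinality:
  T → 5
  R → 3
  (T ⋈[e=c] R) → 3
  π[a,f,c,v,e]((T ⋈[e=c] R)) → 3
  γ[a; COUNT(*)→d](π[a,f,c,v,e]((T ⋈[e=c] R))) → 3
  σ[d<=6](γ[a; COUNT(*)→d](π[a,f,c,v,e]((T ⋈[e=c] R)))) → 3

E1 and E2 produce the same multiset:
a | d
3 | 1
4 | 1
8 | 1

yes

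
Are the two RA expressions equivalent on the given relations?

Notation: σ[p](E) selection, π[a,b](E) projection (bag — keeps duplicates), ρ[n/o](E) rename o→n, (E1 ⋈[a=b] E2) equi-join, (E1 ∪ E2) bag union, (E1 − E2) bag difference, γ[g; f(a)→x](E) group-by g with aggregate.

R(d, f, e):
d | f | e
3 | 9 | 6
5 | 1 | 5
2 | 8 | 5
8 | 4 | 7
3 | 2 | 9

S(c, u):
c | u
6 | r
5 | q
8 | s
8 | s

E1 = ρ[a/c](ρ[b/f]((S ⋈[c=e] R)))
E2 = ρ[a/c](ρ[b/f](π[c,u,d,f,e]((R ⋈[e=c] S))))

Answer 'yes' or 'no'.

E1 stepwise |·|:
  S → 4
  R → 5
  (S ⋈[c=e] R) → 3
  ρ[b/f]((S ⋈[c=e] R)) → 3
  ρ[a/c](ρ[b/f]((S ⋈[c=e] R))) → 3
E2 stepwise |·|:
  R → 5
  S → 4
  (R ⋈[e=c] S) → 3
  π[c,u,d,f,e]((R ⋈[e=c] S)) → 3
  ρ[b/f](π[c,u,d,f,e]((R ⋈[e=c] S))) → 3
  ρ[a/c](ρ[b/f](π[c,u,d,f,e]((R ⋈[e=c] S)))) → 3

E1 and E2 produce the same multiset:
a | u | d | b | e
5 | q | 2 | 8 | 5
5 | q | 5 | 1 | 5
6 | r | 3 | 9 | 6

yes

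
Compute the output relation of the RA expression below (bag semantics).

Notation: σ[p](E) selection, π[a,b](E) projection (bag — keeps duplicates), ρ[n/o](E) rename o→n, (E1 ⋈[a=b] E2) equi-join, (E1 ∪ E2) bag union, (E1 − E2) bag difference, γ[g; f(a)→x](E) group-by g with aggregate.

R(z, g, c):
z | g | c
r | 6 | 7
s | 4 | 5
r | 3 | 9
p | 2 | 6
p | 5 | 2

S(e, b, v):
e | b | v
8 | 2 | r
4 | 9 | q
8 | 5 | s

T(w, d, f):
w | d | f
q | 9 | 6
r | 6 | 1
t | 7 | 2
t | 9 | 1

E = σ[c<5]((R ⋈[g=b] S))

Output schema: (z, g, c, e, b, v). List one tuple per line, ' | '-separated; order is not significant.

Stepwise |·|:
  R → 5
  S → 3
  (R ⋈[g=b] S) → 2
  σ[c<5]((R ⋈[g=b] S)) → 1

== RESULT ==
z | g | c | e | b | v
p | 5 | 2 | 8 | 5 | s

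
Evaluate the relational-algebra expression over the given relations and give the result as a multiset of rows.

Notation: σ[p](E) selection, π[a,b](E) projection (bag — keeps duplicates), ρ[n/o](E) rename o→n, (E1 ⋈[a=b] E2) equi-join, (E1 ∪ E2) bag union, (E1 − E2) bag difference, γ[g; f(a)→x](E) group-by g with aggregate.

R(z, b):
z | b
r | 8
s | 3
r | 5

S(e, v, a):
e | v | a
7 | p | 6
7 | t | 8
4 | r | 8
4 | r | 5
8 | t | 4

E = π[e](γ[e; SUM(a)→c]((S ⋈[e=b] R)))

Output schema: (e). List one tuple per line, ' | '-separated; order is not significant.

Row counts bottom-up:
  S → 5
  R → 3
  (S ⋈[e=b] R) → 1
  γ[e; SUM(a)→c]((S ⋈[e=b] R)) → 1
  π[e](γ[e; SUM(a)→c]((S ⋈[e=b] R))) → 1

== RESULT ==
e
8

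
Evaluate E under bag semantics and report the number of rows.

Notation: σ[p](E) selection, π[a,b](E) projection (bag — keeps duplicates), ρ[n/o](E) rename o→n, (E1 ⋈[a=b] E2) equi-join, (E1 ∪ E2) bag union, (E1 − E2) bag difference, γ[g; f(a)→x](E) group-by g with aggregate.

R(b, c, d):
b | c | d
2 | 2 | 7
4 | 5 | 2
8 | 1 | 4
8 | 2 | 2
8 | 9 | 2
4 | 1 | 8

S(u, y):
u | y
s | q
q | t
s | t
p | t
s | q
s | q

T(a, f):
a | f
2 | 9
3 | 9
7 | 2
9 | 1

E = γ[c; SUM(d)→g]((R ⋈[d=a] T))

Stepwise |·|:
  R → 6
  T → 4
  (R ⋈[d=a] T) → 4
  γ[c; SUM(d)→g]((R ⋈[d=a] T)) → 3

|E| = 3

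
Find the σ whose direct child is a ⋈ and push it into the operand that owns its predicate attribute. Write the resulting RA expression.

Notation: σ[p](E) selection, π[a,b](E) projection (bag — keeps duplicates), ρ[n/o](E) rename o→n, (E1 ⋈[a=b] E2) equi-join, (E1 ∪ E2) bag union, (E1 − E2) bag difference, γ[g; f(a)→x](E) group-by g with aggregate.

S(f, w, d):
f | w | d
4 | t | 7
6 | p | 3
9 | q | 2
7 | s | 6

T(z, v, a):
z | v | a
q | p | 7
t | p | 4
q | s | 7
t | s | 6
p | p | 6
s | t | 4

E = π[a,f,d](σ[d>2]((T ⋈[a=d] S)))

σ filters on d, owned by the right side.
E' = π[a,f,d]((T ⋈[a=d] σ[d>2](S)))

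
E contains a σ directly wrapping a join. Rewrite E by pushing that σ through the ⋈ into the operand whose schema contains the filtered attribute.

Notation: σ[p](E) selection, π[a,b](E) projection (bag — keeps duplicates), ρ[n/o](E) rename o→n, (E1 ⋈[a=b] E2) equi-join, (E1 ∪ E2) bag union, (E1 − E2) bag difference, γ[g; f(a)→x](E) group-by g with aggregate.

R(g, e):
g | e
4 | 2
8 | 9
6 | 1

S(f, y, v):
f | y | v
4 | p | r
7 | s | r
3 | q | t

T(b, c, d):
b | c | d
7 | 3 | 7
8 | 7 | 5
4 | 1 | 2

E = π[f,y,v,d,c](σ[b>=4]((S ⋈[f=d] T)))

σ filters on b, owned by the right side.
E' = π[f,y,v,d,c]((S ⋈[f=d] σ[b>=4](T)))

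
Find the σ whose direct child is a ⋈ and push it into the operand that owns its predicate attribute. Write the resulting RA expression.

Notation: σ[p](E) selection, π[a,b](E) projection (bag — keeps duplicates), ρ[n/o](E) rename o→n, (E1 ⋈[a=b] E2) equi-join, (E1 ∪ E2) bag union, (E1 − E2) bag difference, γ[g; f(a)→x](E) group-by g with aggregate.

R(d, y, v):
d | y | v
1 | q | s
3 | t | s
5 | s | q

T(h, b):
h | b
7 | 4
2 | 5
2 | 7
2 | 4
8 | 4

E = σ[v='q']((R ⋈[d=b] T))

σ filters on v, owned by the left side.
E' = (σ[v='q'](R) ⋈[d=b] T)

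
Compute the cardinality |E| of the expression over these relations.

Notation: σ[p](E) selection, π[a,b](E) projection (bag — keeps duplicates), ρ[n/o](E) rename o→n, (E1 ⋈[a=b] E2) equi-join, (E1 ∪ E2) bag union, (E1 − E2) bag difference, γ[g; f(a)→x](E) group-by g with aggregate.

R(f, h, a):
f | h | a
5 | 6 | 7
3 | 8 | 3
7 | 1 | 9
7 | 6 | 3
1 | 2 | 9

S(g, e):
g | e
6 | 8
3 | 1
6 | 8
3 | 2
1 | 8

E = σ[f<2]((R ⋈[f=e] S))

Stepwise |·|:
  R → 5
  S → 5
  (R ⋈[f=e] S) → 1
  σ[f<2]((R ⋈[f=e] S)) → 1

|E| = 1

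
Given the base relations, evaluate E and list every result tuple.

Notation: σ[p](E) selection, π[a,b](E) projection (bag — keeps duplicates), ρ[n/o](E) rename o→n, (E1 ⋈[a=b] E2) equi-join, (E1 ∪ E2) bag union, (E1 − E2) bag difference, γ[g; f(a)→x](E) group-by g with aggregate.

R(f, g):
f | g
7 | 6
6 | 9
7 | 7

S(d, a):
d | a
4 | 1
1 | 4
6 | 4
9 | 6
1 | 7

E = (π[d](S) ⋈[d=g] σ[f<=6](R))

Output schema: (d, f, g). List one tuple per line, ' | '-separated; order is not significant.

Per-node cardinality:
  S → 5
  π[d](S) → 5
  R → 3
  σ[f<=6](R) → 1
  (π[d](S) ⋈[d=g] σ[f<=6](R)) → 1

== RESULT ==
d | f | g
9 | 6 | 9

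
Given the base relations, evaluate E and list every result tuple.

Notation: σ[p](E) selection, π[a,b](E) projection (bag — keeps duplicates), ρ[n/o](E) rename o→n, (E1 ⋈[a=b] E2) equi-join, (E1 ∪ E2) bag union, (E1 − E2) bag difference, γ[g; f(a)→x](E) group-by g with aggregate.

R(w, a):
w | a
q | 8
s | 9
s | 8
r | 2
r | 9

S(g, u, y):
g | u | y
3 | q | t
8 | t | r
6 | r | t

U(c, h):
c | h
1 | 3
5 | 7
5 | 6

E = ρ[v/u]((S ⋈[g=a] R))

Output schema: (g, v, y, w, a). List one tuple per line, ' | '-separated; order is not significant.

Row counts bottom-up:
  S → 3
  R → 5
  (S ⋈[g=a] R) → 2
  ρ[v/u]((S ⋈[g=a] R)) → 2

== RESULT ==
g | v | y | w | a
8 | t | r | q | 8
8 | t | r | s | 8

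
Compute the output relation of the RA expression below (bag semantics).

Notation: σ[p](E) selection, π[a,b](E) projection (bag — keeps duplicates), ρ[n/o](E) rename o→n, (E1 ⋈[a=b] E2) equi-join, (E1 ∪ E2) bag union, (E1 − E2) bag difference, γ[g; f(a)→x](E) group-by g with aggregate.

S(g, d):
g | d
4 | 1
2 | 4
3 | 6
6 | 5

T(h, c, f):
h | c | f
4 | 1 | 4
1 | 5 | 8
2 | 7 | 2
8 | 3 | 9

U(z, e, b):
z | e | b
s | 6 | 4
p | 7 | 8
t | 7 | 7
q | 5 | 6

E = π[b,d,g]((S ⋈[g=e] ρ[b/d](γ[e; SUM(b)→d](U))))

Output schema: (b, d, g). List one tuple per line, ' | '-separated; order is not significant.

Per-node cardinality:
  S → 4
  U → 4
  γ[e; SUM(b)→d](U) → 3
  ρ[b/d](γ[e; SUM(b)→d](U)) → 3
  (S ⋈[g=e] ρ[b/d](γ[e; SUM(b)→d](U))) → 1
  π[b,d,g]((S ⋈[g=e] ρ[b/d](γ[e; SUM(b)→d](U)))) → 1

== RESULT ==
b | d | g
4 | 5 | 6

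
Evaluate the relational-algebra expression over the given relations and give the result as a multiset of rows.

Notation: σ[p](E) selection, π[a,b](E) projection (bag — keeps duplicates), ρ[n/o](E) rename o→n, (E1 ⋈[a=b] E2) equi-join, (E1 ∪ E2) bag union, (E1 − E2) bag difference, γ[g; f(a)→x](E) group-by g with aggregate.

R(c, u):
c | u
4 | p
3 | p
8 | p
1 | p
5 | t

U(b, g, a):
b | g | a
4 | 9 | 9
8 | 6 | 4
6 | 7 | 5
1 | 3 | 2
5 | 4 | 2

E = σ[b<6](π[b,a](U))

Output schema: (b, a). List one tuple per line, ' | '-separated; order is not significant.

Row counts bottom-up:
  U → 5
  π[b,a](U) → 5
  σ[b<6](π[b,a](U)) → 3

== RESULT ==
b | a
1 | 2
4 | 9
5 | 2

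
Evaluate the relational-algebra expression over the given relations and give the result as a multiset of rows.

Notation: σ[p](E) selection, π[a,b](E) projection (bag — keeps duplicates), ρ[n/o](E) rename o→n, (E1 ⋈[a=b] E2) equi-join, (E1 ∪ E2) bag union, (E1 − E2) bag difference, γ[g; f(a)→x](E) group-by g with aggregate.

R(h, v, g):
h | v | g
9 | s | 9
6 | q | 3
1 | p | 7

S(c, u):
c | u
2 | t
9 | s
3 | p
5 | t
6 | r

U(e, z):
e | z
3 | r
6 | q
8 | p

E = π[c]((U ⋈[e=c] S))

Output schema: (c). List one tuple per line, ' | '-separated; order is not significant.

Stepwise |·|:
  U → 3
  S → 5
  (U ⋈[e=c] S) → 2
  π[c]((U ⋈[e=c] S)) → 2

== RESULT ==
c
3
6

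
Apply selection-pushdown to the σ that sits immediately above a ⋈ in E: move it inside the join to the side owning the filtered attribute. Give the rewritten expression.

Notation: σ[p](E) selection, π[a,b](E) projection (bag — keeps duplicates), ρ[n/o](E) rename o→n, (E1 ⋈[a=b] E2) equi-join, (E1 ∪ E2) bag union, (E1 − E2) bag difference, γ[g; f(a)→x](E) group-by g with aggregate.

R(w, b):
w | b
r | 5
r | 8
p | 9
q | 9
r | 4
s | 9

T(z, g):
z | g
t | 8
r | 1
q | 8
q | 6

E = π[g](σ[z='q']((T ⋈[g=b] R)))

σ filters on z, owned by the left side.
E' = π[g]((σ[z='q'](T) ⋈[g=b] R))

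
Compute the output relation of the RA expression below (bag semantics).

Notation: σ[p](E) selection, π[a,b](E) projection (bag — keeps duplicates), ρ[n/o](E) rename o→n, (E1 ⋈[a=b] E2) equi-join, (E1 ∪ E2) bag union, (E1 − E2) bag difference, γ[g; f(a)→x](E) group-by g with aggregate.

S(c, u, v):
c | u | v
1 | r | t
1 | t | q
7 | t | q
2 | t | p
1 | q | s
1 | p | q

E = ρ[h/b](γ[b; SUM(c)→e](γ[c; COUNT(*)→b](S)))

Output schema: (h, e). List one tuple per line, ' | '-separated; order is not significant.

Per-node cardinality:
  S → 6
  γ[c; COUNT(*)→b](S) → 3
  γ[b; SUM(c)→e](γ[c; COUNT(*)→b](S)) → 2
  ρ[h/b](γ[b; SUM(c)→e](γ[c; COUNT(*)→b](S))) → 2

== RESULT ==
h | e
1 | 9
4 | 1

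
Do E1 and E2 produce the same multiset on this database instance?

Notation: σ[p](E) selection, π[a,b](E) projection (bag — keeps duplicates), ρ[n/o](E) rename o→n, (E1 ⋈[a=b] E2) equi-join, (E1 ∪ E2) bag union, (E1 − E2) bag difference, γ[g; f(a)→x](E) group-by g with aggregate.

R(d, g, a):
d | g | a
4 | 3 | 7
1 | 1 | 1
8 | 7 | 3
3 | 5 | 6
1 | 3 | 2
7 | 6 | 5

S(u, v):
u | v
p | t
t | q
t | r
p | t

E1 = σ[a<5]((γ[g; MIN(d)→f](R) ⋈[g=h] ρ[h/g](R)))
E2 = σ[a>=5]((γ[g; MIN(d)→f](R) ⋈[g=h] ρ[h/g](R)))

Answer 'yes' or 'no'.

E1 stepwise |·|:
  R → 6
  γ[g; MIN(d)→f](R) → 5
  R → 6
  ρ[h/g](R) → 6
  (γ[g; MIN(d)→f](R) ⋈[g=h] ρ[h/g](R)) → 6
  σ[a<5]((γ[g; MIN(d)→f](R) ⋈[g=h] ρ[h/g](R))) → 3
E2 stepwise |·|:
  R → 6
  γ[g; MIN(d)→f](R) → 5
  R → 6
  ρ[h/g](R) → 6
  (γ[g; MIN(d)→f](R) ⋈[g=h] ρ[h/g](R)) → 6
  σ[a>=5]((γ[g; MIN(d)→f](R) ⋈[g=h] ρ[h/g](R))) → 3

E1 result:
g | f | d | h | a
1 | 1 | 1 | 1 | 1
3 | 1 | 1 | 3 | 2
7 | 8 | 8 | 7 | 3
E2 result:
g | f | d | h | a
3 | 1 | 4 | 3 | 7
5 | 3 | 3 | 5 | 6
6 | 7 | 7 | 6 | 5
Witness: (3, 1, 1, 3, 2) appears 1× in E1 but 0× in E2.

no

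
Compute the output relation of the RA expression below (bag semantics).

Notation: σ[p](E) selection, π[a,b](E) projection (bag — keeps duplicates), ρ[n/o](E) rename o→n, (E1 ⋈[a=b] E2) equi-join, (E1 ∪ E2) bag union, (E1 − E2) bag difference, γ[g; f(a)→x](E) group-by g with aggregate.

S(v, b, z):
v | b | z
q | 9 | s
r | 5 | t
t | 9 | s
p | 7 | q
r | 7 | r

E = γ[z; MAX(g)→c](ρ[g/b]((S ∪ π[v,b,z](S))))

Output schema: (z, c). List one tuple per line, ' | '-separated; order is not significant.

Subexpression sizes:
  S → 5
  S → 5
  π[v,b,z](S) → 5
  (S ∪ π[v,b,z](S)) → 10
  ρ[g/b]((S ∪ π[v,b,z](S))) → 10
  γ[z; MAX(g)→c](ρ[g/b]((S ∪ π[v,b,z](S)))) → 4

== RESULT ==
z | c
q | 7
r | 7
s | 9
t | 5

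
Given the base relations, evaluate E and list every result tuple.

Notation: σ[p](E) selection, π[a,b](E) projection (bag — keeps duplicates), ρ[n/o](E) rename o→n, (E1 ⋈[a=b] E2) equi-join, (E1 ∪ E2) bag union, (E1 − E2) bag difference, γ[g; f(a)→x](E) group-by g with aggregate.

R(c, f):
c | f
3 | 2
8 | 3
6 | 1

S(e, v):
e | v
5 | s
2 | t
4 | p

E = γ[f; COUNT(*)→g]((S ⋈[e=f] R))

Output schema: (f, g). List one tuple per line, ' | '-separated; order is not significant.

Stepwise |·|:
  S → 3
  R → 3
  (S ⋈[e=f] R) → 1
  γ[f; COUNT(*)→g]((S ⋈[e=f] R)) → 1

== RESULT ==
f | g
2 | 1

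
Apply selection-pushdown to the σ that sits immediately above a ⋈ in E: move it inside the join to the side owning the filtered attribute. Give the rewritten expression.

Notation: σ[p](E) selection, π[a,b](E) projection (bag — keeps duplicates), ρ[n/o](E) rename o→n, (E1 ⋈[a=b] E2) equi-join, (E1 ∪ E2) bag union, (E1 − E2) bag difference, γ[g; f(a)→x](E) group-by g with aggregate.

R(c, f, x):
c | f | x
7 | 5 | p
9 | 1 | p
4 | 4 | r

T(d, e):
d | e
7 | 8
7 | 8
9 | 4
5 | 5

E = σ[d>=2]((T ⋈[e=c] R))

σ filters on d, owned by the left side.
E' = (σ[d>=2](T) ⋈[e=c] R)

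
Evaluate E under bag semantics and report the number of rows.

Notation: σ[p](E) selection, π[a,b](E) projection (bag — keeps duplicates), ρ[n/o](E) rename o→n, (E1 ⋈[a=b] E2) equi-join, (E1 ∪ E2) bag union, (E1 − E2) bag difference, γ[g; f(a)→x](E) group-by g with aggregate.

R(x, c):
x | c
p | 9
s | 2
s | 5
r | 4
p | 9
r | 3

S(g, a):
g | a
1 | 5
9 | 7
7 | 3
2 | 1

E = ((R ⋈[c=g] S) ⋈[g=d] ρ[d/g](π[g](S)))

Stepwise |·|:
  R → 6
  S → 4
  (R ⋈[c=g] S) → 3
  S → 4
  π[g](S) → 4
  ρ[d/g](π[g](S)) → 4
  ((R ⋈[c=g] S) ⋈[g=d] ρ[d/g](π[g](S))) → 3

|E| = 3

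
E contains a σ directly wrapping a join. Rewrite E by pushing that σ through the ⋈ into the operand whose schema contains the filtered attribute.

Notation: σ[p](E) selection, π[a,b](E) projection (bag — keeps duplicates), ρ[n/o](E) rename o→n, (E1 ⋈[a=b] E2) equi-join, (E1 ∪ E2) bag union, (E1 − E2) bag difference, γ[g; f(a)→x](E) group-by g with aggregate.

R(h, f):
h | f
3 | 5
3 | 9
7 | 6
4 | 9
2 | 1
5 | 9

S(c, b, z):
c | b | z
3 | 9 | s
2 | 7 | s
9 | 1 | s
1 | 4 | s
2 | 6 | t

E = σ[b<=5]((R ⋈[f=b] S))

σ filters on b, owned by the right side.
E' = (R ⋈[f=b] σ[b<=5](S))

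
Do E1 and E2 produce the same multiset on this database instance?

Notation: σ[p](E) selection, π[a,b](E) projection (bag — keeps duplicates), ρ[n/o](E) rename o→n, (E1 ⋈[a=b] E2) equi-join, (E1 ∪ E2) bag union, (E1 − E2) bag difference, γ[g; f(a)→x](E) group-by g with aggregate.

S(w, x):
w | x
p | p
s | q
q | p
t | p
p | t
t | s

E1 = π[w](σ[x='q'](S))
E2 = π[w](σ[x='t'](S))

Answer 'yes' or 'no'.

E1 per-node cardinality:
  S → 6
  σ[x='q'](S) → 1
  π[w](σ[x='q'](S)) → 1
E2 per-node cardinality:
  S → 6
  σ[x='t'](S) → 1
  π[w](σ[x='t'](S)) → 1

E1 result:
w
s
E2 result:
w
p
Witness: ('p',) appears 0× in E1 but 1× in E2.

no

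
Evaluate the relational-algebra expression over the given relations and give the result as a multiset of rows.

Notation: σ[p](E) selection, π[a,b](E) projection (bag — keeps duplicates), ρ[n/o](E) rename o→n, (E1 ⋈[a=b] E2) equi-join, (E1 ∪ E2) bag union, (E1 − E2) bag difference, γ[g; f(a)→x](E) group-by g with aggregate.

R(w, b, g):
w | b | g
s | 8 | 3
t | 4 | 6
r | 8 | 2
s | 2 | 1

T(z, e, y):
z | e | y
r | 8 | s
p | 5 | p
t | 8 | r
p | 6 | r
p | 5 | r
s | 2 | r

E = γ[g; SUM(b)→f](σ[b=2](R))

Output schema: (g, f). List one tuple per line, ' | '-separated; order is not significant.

Stepwise |·|:
  R → 4
  σ[b=2](R) → 1
  γ[g; SUM(b)→f](σ[b=2](R)) → 1

== RESULT ==
g | f
1 | 2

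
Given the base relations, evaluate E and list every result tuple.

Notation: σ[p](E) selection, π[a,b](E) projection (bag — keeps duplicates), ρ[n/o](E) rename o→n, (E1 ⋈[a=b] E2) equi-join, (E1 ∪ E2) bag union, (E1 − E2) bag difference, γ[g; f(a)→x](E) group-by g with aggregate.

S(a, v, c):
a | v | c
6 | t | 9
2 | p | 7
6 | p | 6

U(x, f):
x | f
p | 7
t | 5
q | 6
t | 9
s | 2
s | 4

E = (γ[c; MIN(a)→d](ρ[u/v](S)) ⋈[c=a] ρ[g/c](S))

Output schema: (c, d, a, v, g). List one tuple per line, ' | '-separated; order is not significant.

Subexpression sizes:
  S → 3
  ρ[u/v](S) → 3
  γ[c; MIN(a)→d](ρ[u/v](S)) → 3
  S → 3
  ρ[g/c](S) → 3
  (γ[c; MIN(a)→d](ρ[u/v](S)) ⋈[c=a] ρ[g/c](S)) → 2

== RESULT ==
c | d | a | v | g
6 | 6 | 6 | p | 6
6 | 6 | 6 | t | 9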